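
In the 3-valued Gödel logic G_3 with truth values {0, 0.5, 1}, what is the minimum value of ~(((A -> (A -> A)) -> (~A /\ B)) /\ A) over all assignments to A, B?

Every assignment gives 1. For instance at A = 0, B = 0:
  (A -> A): 0 ≤ 0, so result = 1
  (A -> (A -> A)): 0 ≤ 1, so result = 1
  ~A: Gödel ¬ of 0 = 1 (operand is 0)
  (~A /\ B) = min(1, 0) = 0
  ((A -> (A -> A)) -> (~A /\ B)): 1 > 0, so result = 0
  (((A -> (A -> A)) -> (~A /\ B)) /\ A) = min(0, 0) = 0
  ~(((A -> (A -> A)) -> (~A /\ B)) /\ A): Gödel ¬ of 0 = 1 (operand is 0)
All 9 assignments give value 1 — the formula is a G_3-tautology.

1.00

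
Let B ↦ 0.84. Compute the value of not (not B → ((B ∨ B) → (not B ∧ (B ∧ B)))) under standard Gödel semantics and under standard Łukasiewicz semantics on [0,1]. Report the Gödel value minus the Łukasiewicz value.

Gödel evaluation:
  not B: Gödel ¬ of 0.84 = 0 (operand ≠ 0)
  (B ∨ B) = max(0.84, 0.84) = 0.84
  not B: Gödel ¬ of 0.84 = 0 (operand ≠ 0)
  (B ∧ B) = min(0.84, 0.84) = 0.84
  (not B ∧ (B ∧ B)) = min(0, 0.84) = 0
  ((B ∨ B) → (not B ∧ (B ∧ B))): 0.84 > 0, so result = 0
  (not B → ((B ∨ B) → (not B ∧ (B ∧ B)))): 0 ≤ 0, so result = 1
  not (not B → ((B ∨ B) → (not B ∧ (B ∧ B)))): Gödel ¬ of 1 = 0 (operand ≠ 0)
  Gödel value = 0
Łukasiewicz evaluation:
  not B: Łukasiewicz ¬ gives 1 − 0.84 = 0.16
  (B ∨ B) = max(0.84, 0.84) = 0.84
  not B: Łukasiewicz ¬ gives 1 − 0.84 = 0.16
  (B ∧ B) = min(0.84, 0.84) = 0.84
  (not B ∧ (B ∧ B)) = min(0.16, 0.84) = 0.16
  ((B ∨ B) → (not B ∧ (B ∧ B))): min(1, 1 − 0.84 + 0.16) = 0.32
  (not B → ((B ∨ B) → (not B ∧ (B ∧ B)))): min(1, 1 − 0.16 + 0.32) = 1
  not (not B → ((B ∨ B) → (not B ∧ (B ∧ B)))): Łukasiewicz ¬ gives 1 − 1 = 0
  Łukasiewicz value = 0
Difference: 0 − 0 = 0.00

0.00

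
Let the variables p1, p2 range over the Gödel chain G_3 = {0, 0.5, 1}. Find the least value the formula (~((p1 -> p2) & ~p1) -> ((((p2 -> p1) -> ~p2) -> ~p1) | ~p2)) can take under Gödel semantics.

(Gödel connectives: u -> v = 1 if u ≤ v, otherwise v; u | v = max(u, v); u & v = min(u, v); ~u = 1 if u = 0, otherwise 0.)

1.00

Every assignment gives 1. For instance at p1 = 0, p2 = 0:
  (p1 -> p2): 0 ≤ 0, so result = 1
  ~p1: Gödel ¬ of 0 = 1 (operand is 0)
  ((p1 -> p2) & ~p1) = min(1, 1) = 1
  ~((p1 -> p2) & ~p1): Gödel ¬ of 1 = 0 (operand ≠ 0)
  (p2 -> p1): 0 ≤ 0, so result = 1
  ~p2: Gödel ¬ of 0 = 1 (operand is 0)
  ((p2 -> p1) -> ~p2): 1 ≤ 1, so result = 1
  ~p1: Gödel ¬ of 0 = 1 (operand is 0)
  (((p2 -> p1) -> ~p2) -> ~p1): 1 ≤ 1, so result = 1
  ~p2: Gödel ¬ of 0 = 1 (operand is 0)
  ((((p2 -> p1) -> ~p2) -> ~p1) | ~p2) = max(1, 1) = 1
  (~((p1 -> p2) & ~p1) -> ((((p2 -> p1) -> ~p2) -> ~p1) | ~p2)): 0 ≤ 1, so result = 1
All 9 assignments give value 1 — the formula is a G_3-tautology.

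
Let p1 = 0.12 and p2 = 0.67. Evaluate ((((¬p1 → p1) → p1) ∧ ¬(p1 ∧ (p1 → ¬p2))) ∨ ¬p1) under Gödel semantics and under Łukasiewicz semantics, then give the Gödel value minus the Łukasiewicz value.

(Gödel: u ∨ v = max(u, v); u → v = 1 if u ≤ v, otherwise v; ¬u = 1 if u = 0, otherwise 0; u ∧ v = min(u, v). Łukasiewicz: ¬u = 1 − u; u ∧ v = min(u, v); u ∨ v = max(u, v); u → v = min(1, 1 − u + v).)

Gödel evaluation:
  ¬p1: Gödel ¬ of 0.12 = 0 (operand ≠ 0)
  (¬p1 → p1): 0 ≤ 0.12, so result = 1
  ((¬p1 → p1) → p1): 1 > 0.12, so result = 0.12
  ¬p2: Gödel ¬ of 0.67 = 0 (operand ≠ 0)
  (p1 → ¬p2): 0.12 > 0, so result = 0
  (p1 ∧ (p1 → ¬p2)) = min(0.12, 0) = 0
  ¬(p1 ∧ (p1 → ¬p2)): Gödel ¬ of 0 = 1 (operand is 0)
  (((¬p1 → p1) → p1) ∧ ¬(p1 ∧ (p1 → ¬p2))) = min(0.12, 1) = 0.12
  ¬p1: Gödel ¬ of 0.12 = 0 (operand ≠ 0)
  ((((¬p1 → p1) → p1) ∧ ¬(p1 ∧ (p1 → ¬p2))) ∨ ¬p1) = max(0.12, 0) = 0.12
  Gödel value = 0.12
Łukasiewicz evaluation:
  ¬p1: Łukasiewicz ¬ gives 1 − 0.12 = 0.88
  (¬p1 → p1): min(1, 1 − 0.88 + 0.12) = 0.24
  ((¬p1 → p1) → p1): min(1, 1 − 0.24 + 0.12) = 0.88
  ¬p2: Łukasiewicz ¬ gives 1 − 0.67 = 0.33
  (p1 → ¬p2): min(1, 1 − 0.12 + 0.33) = 1
  (p1 ∧ (p1 → ¬p2)) = min(0.12, 1) = 0.12
  ¬(p1 ∧ (p1 → ¬p2)): Łukasiewicz ¬ gives 1 − 0.12 = 0.88
  (((¬p1 → p1) → p1) ∧ ¬(p1 ∧ (p1 → ¬p2))) = min(0.88, 0.88) = 0.88
  ¬p1: Łukasiewicz ¬ gives 1 − 0.12 = 0.88
  ((((¬p1 → p1) → p1) ∧ ¬(p1 ∧ (p1 → ¬p2))) ∨ ¬p1) = max(0.88, 0.88) = 0.88
  Łukasiewicz value = 0.88
Difference: 0.12 − 0.88 = -0.76

-0.76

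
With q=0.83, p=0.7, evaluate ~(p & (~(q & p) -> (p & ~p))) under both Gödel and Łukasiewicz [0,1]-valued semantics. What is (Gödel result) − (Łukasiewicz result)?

Gödel evaluation:
  (q & p) = min(0.83, 0.7) = 0.7
  ~(q & p): Gödel ¬ of 0.7 = 0 (operand ≠ 0)
  ~p: Gödel ¬ of 0.7 = 0 (operand ≠ 0)
  (p & ~p) = min(0.7, 0) = 0
  (~(q & p) -> (p & ~p)): 0 ≤ 0, so result = 1
  (p & (~(q & p) -> (p & ~p))) = min(0.7, 1) = 0.7
  ~(p & (~(q & p) -> (p & ~p))): Gödel ¬ of 0.7 = 0 (operand ≠ 0)
  Gödel value = 0
Łukasiewicz evaluation:
  (q & p) = min(0.83, 0.7) = 0.7
  ~(q & p): Łukasiewicz ¬ gives 1 − 0.7 = 0.3
  ~p: Łukasiewicz ¬ gives 1 − 0.7 = 0.3
  (p & ~p) = min(0.7, 0.3) = 0.3
  (~(q & p) -> (p & ~p)): min(1, 1 − 0.3 + 0.3) = 1
  (p & (~(q & p) -> (p & ~p))) = min(0.7, 1) = 0.7
  ~(p & (~(q & p) -> (p & ~p))): Łukasiewicz ¬ gives 1 − 0.7 = 0.3
  Łukasiewicz value = 0.3
Difference: 0 − 0.3 = -0.30

-0.30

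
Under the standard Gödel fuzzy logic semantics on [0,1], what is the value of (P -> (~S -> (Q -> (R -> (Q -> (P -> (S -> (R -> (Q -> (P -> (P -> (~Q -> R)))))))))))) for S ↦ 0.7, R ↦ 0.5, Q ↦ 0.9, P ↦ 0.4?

1.00

~S: Gödel ¬ of 0.7 = 0 (operand ≠ 0)
~Q: Gödel ¬ of 0.9 = 0 (operand ≠ 0)
(~Q -> R): 0 ≤ 0.5, so result = 1
(P -> (~Q -> R)): 0.4 ≤ 1, so result = 1
(P -> (P -> (~Q -> R))): 0.4 ≤ 1, so result = 1
(Q -> (P -> (P -> (~Q -> R)))): 0.9 ≤ 1, so result = 1
(R -> (Q -> (P -> (P -> (~Q -> R))))): 0.5 ≤ 1, so result = 1
(S -> (R -> (Q -> (P -> (P -> (~Q -> R)))))): 0.7 ≤ 1, so result = 1
(P -> (S -> (R -> (Q -> (P -> (P -> (~Q -> R))))))): 0.4 ≤ 1, so result = 1
(Q -> (P -> (S -> (R -> (Q -> (P -> (P -> (~Q -> R)))))))): 0.9 ≤ 1, so result = 1
(R -> (Q -> (P -> (S -> (R -> (Q -> (P -> (P -> (~Q -> R))))))))): 0.5 ≤ 1, so result = 1
(Q -> (R -> (Q -> (P -> (S -> (R -> (Q -> (P -> (P -> (~Q -> R)))))))))): 0.9 ≤ 1, so result = 1
(~S -> (Q -> (R -> (Q -> (P -> (S -> (R -> (Q -> (P -> (P -> (~Q -> R))))))))))): 0 ≤ 1, so result = 1
(P -> (~S -> (Q -> (R -> (Q -> (P -> (S -> (R -> (Q -> (P -> (P -> (~Q -> R)))))))))))): 0.4 ≤ 1, so result = 1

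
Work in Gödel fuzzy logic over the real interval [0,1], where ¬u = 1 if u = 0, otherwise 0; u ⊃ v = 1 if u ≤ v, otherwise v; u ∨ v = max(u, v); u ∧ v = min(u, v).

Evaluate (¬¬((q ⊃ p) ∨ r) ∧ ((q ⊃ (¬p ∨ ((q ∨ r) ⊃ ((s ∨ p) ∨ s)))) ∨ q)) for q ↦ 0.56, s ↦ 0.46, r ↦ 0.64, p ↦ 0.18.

(q ⊃ p): 0.56 > 0.18, so result = 0.18
((q ⊃ p) ∨ r) = max(0.18, 0.64) = 0.64
¬((q ⊃ p) ∨ r): Gödel ¬ of 0.64 = 0 (operand ≠ 0)
¬¬((q ⊃ p) ∨ r): Gödel ¬ of 0 = 1 (operand is 0)
¬p: Gödel ¬ of 0.18 = 0 (operand ≠ 0)
(q ∨ r) = max(0.56, 0.64) = 0.64
(s ∨ p) = max(0.46, 0.18) = 0.46
((s ∨ p) ∨ s) = max(0.46, 0.46) = 0.46
((q ∨ r) ⊃ ((s ∨ p) ∨ s)): 0.64 > 0.46, so result = 0.46
(¬p ∨ ((q ∨ r) ⊃ ((s ∨ p) ∨ s))) = max(0, 0.46) = 0.46
(q ⊃ (¬p ∨ ((q ∨ r) ⊃ ((s ∨ p) ∨ s)))): 0.56 > 0.46, so result = 0.46
((q ⊃ (¬p ∨ ((q ∨ r) ⊃ ((s ∨ p) ∨ s)))) ∨ q) = max(0.46, 0.56) = 0.56
(¬¬((q ⊃ p) ∨ r) ∧ ((q ⊃ (¬p ∨ ((q ∨ r) ⊃ ((s ∨ p) ∨ s)))) ∨ q)) = min(1, 0.56) = 0.56

0.56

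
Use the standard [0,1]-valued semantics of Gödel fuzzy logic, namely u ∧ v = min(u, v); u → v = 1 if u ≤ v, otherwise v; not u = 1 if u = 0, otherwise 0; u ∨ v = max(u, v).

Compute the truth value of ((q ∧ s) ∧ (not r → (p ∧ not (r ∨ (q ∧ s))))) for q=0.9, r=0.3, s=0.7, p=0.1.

0.70

(q ∧ s) = min(0.9, 0.7) = 0.7
not r: Gödel ¬ of 0.3 = 0 (operand ≠ 0)
(q ∧ s) = min(0.9, 0.7) = 0.7
(r ∨ (q ∧ s)) = max(0.3, 0.7) = 0.7
not (r ∨ (q ∧ s)): Gödel ¬ of 0.7 = 0 (operand ≠ 0)
(p ∧ not (r ∨ (q ∧ s))) = min(0.1, 0) = 0
(not r → (p ∧ not (r ∨ (q ∧ s)))): 0 ≤ 0, so result = 1
((q ∧ s) ∧ (not r → (p ∧ not (r ∨ (q ∧ s))))) = min(0.7, 1) = 0.7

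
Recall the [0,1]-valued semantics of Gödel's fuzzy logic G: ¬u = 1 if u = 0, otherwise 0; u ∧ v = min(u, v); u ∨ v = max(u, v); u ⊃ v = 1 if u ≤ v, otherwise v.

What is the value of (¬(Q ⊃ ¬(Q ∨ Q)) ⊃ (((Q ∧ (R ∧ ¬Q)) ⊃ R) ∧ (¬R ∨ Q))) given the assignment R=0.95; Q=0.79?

(Q ∨ Q) = max(0.79, 0.79) = 0.79
¬(Q ∨ Q): Gödel ¬ of 0.79 = 0 (operand ≠ 0)
(Q ⊃ ¬(Q ∨ Q)): 0.79 > 0, so result = 0
¬(Q ⊃ ¬(Q ∨ Q)): Gödel ¬ of 0 = 1 (operand is 0)
¬Q: Gödel ¬ of 0.79 = 0 (operand ≠ 0)
(R ∧ ¬Q) = min(0.95, 0) = 0
(Q ∧ (R ∧ ¬Q)) = min(0.79, 0) = 0
((Q ∧ (R ∧ ¬Q)) ⊃ R): 0 ≤ 0.95, so result = 1
¬R: Gödel ¬ of 0.95 = 0 (operand ≠ 0)
(¬R ∨ Q) = max(0, 0.79) = 0.79
(((Q ∧ (R ∧ ¬Q)) ⊃ R) ∧ (¬R ∨ Q)) = min(1, 0.79) = 0.79
(¬(Q ⊃ ¬(Q ∨ Q)) ⊃ (((Q ∧ (R ∧ ¬Q)) ⊃ R) ∧ (¬R ∨ Q))): 1 > 0.79, so result = 0.79

0.79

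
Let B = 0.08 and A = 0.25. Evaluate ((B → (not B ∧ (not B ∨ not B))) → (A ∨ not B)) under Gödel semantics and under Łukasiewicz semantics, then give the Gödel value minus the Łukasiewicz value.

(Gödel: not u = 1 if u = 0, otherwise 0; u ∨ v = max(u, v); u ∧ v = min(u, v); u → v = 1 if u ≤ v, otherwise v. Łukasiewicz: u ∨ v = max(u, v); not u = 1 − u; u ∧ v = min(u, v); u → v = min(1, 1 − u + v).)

0.08

Gödel evaluation:
  not B: Gödel ¬ of 0.08 = 0 (operand ≠ 0)
  not B: Gödel ¬ of 0.08 = 0 (operand ≠ 0)
  not B: Gödel ¬ of 0.08 = 0 (operand ≠ 0)
  (not B ∨ not B) = max(0, 0) = 0
  (not B ∧ (not B ∨ not B)) = min(0, 0) = 0
  (B → (not B ∧ (not B ∨ not B))): 0.08 > 0, so result = 0
  not B: Gödel ¬ of 0.08 = 0 (operand ≠ 0)
  (A ∨ not B) = max(0.25, 0) = 0.25
  ((B → (not B ∧ (not B ∨ not B))) → (A ∨ not B)): 0 ≤ 0.25, so result = 1
  Gödel value = 1
Łukasiewicz evaluation:
  not B: Łukasiewicz ¬ gives 1 − 0.08 = 0.92
  not B: Łukasiewicz ¬ gives 1 − 0.08 = 0.92
  not B: Łukasiewicz ¬ gives 1 − 0.08 = 0.92
  (not B ∨ not B) = max(0.92, 0.92) = 0.92
  (not B ∧ (not B ∨ not B)) = min(0.92, 0.92) = 0.92
  (B → (not B ∧ (not B ∨ not B))): min(1, 1 − 0.08 + 0.92) = 1
  not B: Łukasiewicz ¬ gives 1 − 0.08 = 0.92
  (A ∨ not B) = max(0.25, 0.92) = 0.92
  ((B → (not B ∧ (not B ∨ not B))) → (A ∨ not B)): min(1, 1 − 1 + 0.92) = 0.92
  Łukasiewicz value = 0.92
Difference: 1 − 0.92 = 0.08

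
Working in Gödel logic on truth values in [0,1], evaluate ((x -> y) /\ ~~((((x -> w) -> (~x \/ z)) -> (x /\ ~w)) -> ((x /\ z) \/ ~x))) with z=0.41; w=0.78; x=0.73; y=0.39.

0.39

(x -> y): 0.73 > 0.39, so result = 0.39
(x -> w): 0.73 ≤ 0.78, so result = 1
~x: Gödel ¬ of 0.73 = 0 (operand ≠ 0)
(~x \/ z) = max(0, 0.41) = 0.41
((x -> w) -> (~x \/ z)): 1 > 0.41, so result = 0.41
~w: Gödel ¬ of 0.78 = 0 (operand ≠ 0)
(x /\ ~w) = min(0.73, 0) = 0
(((x -> w) -> (~x \/ z)) -> (x /\ ~w)): 0.41 > 0, so result = 0
(x /\ z) = min(0.73, 0.41) = 0.41
~x: Gödel ¬ of 0.73 = 0 (operand ≠ 0)
((x /\ z) \/ ~x) = max(0.41, 0) = 0.41
((((x -> w) -> (~x \/ z)) -> (x /\ ~w)) -> ((x /\ z) \/ ~x)): 0 ≤ 0.41, so result = 1
~((((x -> w) -> (~x \/ z)) -> (x /\ ~w)) -> ((x /\ z) \/ ~x)): Gödel ¬ of 1 = 0 (operand ≠ 0)
~~((((x -> w) -> (~x \/ z)) -> (x /\ ~w)) -> ((x /\ z) \/ ~x)): Gödel ¬ of 0 = 1 (operand is 0)
((x -> y) /\ ~~((((x -> w) -> (~x \/ z)) -> (x /\ ~w)) -> ((x /\ z) \/ ~x))) = min(0.39, 1) = 0.39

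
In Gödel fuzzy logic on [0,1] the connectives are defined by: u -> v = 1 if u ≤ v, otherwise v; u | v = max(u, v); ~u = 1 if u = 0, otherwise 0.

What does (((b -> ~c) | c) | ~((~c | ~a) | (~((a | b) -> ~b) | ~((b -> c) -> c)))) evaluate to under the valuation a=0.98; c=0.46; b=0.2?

~c: Gödel ¬ of 0.46 = 0 (operand ≠ 0)
(b -> ~c): 0.2 > 0, so result = 0
((b -> ~c) | c) = max(0, 0.46) = 0.46
~c: Gödel ¬ of 0.46 = 0 (operand ≠ 0)
~a: Gödel ¬ of 0.98 = 0 (operand ≠ 0)
(~c | ~a) = max(0, 0) = 0
(a | b) = max(0.98, 0.2) = 0.98
~b: Gödel ¬ of 0.2 = 0 (operand ≠ 0)
((a | b) -> ~b): 0.98 > 0, so result = 0
~((a | b) -> ~b): Gödel ¬ of 0 = 1 (operand is 0)
(b -> c): 0.2 ≤ 0.46, so result = 1
((b -> c) -> c): 1 > 0.46, so result = 0.46
~((b -> c) -> c): Gödel ¬ of 0.46 = 0 (operand ≠ 0)
(~((a | b) -> ~b) | ~((b -> c) -> c)) = max(1, 0) = 1
((~c | ~a) | (~((a | b) -> ~b) | ~((b -> c) -> c))) = max(0, 1) = 1
~((~c | ~a) | (~((a | b) -> ~b) | ~((b -> c) -> c))): Gödel ¬ of 1 = 0 (operand ≠ 0)
(((b -> ~c) | c) | ~((~c | ~a) | (~((a | b) -> ~b) | ~((b -> c) -> c)))) = max(0.46, 0) = 0.46

0.46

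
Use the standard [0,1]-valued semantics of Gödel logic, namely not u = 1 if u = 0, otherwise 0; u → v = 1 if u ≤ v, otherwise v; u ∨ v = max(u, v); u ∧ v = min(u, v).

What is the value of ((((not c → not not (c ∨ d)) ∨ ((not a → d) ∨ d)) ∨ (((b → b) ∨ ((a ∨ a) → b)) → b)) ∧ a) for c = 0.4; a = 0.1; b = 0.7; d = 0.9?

0.10

not c: Gödel ¬ of 0.4 = 0 (operand ≠ 0)
(c ∨ d) = max(0.4, 0.9) = 0.9
not (c ∨ d): Gödel ¬ of 0.9 = 0 (operand ≠ 0)
not not (c ∨ d): Gödel ¬ of 0 = 1 (operand is 0)
(not c → not not (c ∨ d)): 0 ≤ 1, so result = 1
not a: Gödel ¬ of 0.1 = 0 (operand ≠ 0)
(not a → d): 0 ≤ 0.9, so result = 1
((not a → d) ∨ d) = max(1, 0.9) = 1
((not c → not not (c ∨ d)) ∨ ((not a → d) ∨ d)) = max(1, 1) = 1
(b → b): 0.7 ≤ 0.7, so result = 1
(a ∨ a) = max(0.1, 0.1) = 0.1
((a ∨ a) → b): 0.1 ≤ 0.7, so result = 1
((b → b) ∨ ((a ∨ a) → b)) = max(1, 1) = 1
(((b → b) ∨ ((a ∨ a) → b)) → b): 1 > 0.7, so result = 0.7
(((not c → not not (c ∨ d)) ∨ ((not a → d) ∨ d)) ∨ (((b → b) ∨ ((a ∨ a) → b)) → b)) = max(1, 0.7) = 1
((((not c → not not (c ∨ d)) ∨ ((not a → d) ∨ d)) ∨ (((b → b) ∨ ((a ∨ a) → b)) → b)) ∧ a) = min(1, 0.1) = 0.1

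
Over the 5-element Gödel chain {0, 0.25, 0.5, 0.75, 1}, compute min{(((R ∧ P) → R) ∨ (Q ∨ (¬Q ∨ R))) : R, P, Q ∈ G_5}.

Every assignment gives 1. For instance at R = 0, P = 0, Q = 0:
  (R ∧ P) = min(0, 0) = 0
  ((R ∧ P) → R): 0 ≤ 0, so result = 1
  ¬Q: Gödel ¬ of 0 = 1 (operand is 0)
  (¬Q ∨ R) = max(1, 0) = 1
  (Q ∨ (¬Q ∨ R)) = max(0, 1) = 1
  (((R ∧ P) → R) ∨ (Q ∨ (¬Q ∨ R))) = max(1, 1) = 1
All 125 assignments give value 1 — the formula is a G_5-tautology.

1.00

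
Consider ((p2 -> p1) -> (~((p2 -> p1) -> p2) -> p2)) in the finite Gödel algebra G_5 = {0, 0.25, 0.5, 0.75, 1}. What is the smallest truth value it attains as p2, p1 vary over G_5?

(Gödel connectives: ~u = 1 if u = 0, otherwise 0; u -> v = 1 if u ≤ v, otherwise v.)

0.00

The minimum is attained at p2 = 0, p1 = 0:
  (p2 -> p1): 0 ≤ 0, so result = 1
  (p2 -> p1): 0 ≤ 0, so result = 1
  ((p2 -> p1) -> p2): 1 > 0, so result = 0
  ~((p2 -> p1) -> p2): Gödel ¬ of 0 = 1 (operand is 0)
  (~((p2 -> p1) -> p2) -> p2): 1 > 0, so result = 0
  ((p2 -> p1) -> (~((p2 -> p1) -> p2) -> p2)): 1 > 0, so result = 0
Checking all 25 assignments confirms none give a value below 0.00.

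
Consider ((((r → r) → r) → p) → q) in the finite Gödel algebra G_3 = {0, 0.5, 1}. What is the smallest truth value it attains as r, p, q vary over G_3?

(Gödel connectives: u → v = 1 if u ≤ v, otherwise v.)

The minimum is attained at r = 0, p = 0, q = 0:
  (r → r): 0 ≤ 0, so result = 1
  ((r → r) → r): 1 > 0, so result = 0
  (((r → r) → r) → p): 0 ≤ 0, so result = 1
  ((((r → r) → r) → p) → q): 1 > 0, so result = 0
Checking all 27 assignments confirms none give a value below 0.00.

0.00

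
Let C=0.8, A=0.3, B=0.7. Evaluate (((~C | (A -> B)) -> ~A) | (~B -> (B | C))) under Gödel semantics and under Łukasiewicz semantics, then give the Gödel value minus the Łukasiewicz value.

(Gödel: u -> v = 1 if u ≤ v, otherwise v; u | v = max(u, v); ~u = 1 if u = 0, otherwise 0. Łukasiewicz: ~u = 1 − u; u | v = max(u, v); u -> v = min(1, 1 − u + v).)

Gödel evaluation:
  ~C: Gödel ¬ of 0.8 = 0 (operand ≠ 0)
  (A -> B): 0.3 ≤ 0.7, so result = 1
  (~C | (A -> B)) = max(0, 1) = 1
  ~A: Gödel ¬ of 0.3 = 0 (operand ≠ 0)
  ((~C | (A -> B)) -> ~A): 1 > 0, so result = 0
  ~B: Gödel ¬ of 0.7 = 0 (operand ≠ 0)
  (B | C) = max(0.7, 0.8) = 0.8
  (~B -> (B | C)): 0 ≤ 0.8, so result = 1
  (((~C | (A -> B)) -> ~A) | (~B -> (B | C))) = max(0, 1) = 1
  Gödel value = 1
Łukasiewicz evaluation:
  ~C: Łukasiewicz ¬ gives 1 − 0.8 = 0.2
  (A -> B): min(1, 1 − 0.3 + 0.7) = 1
  (~C | (A -> B)) = max(0.2, 1) = 1
  ~A: Łukasiewicz ¬ gives 1 − 0.3 = 0.7
  ((~C | (A -> B)) -> ~A): min(1, 1 − 1 + 0.7) = 0.7
  ~B: Łukasiewicz ¬ gives 1 − 0.7 = 0.3
  (B | C) = max(0.7, 0.8) = 0.8
  (~B -> (B | C)): min(1, 1 − 0.3 + 0.8) = 1
  (((~C | (A -> B)) -> ~A) | (~B -> (B | C))) = max(0.7, 1) = 1
  Łukasiewicz value = 1
Difference: 1 − 1 = 0.00

0.00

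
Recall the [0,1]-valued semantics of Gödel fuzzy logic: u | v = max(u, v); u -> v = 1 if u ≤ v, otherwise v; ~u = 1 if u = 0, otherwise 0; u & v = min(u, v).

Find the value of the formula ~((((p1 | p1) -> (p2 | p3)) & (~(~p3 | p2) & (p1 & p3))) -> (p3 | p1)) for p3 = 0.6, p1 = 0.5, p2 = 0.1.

0.00

(p1 | p1) = max(0.5, 0.5) = 0.5
(p2 | p3) = max(0.1, 0.6) = 0.6
((p1 | p1) -> (p2 | p3)): 0.5 ≤ 0.6, so result = 1
~p3: Gödel ¬ of 0.6 = 0 (operand ≠ 0)
(~p3 | p2) = max(0, 0.1) = 0.1
~(~p3 | p2): Gödel ¬ of 0.1 = 0 (operand ≠ 0)
(p1 & p3) = min(0.5, 0.6) = 0.5
(~(~p3 | p2) & (p1 & p3)) = min(0, 0.5) = 0
(((p1 | p1) -> (p2 | p3)) & (~(~p3 | p2) & (p1 & p3))) = min(1, 0) = 0
(p3 | p1) = max(0.6, 0.5) = 0.6
((((p1 | p1) -> (p2 | p3)) & (~(~p3 | p2) & (p1 & p3))) -> (p3 | p1)): 0 ≤ 0.6, so result = 1
~((((p1 | p1) -> (p2 | p3)) & (~(~p3 | p2) & (p1 & p3))) -> (p3 | p1)): Gödel ¬ of 1 = 0 (operand ≠ 0)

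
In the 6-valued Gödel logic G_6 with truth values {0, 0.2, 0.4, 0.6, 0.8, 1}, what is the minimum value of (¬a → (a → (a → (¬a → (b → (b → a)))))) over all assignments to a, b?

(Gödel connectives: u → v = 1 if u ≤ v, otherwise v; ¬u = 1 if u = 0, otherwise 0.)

Every assignment gives 1. For instance at a = 0, b = 0:
  ¬a: Gödel ¬ of 0 = 1 (operand is 0)
  ¬a: Gödel ¬ of 0 = 1 (operand is 0)
  (b → a): 0 ≤ 0, so result = 1
  (b → (b → a)): 0 ≤ 1, so result = 1
  (¬a → (b → (b → a))): 1 ≤ 1, so result = 1
  (a → (¬a → (b → (b → a)))): 0 ≤ 1, so result = 1
  (a → (a → (¬a → (b → (b → a))))): 0 ≤ 1, so result = 1
  (¬a → (a → (a → (¬a → (b → (b → a)))))): 1 ≤ 1, so result = 1
All 36 assignments give value 1 — the formula is a G_6-tautology.

1.00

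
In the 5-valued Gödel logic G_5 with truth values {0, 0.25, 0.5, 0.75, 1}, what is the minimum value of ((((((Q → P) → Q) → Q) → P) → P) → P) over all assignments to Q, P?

The minimum is attained at Q = 0, P = 0:
  (Q → P): 0 ≤ 0, so result = 1
  ((Q → P) → Q): 1 > 0, so result = 0
  (((Q → P) → Q) → Q): 0 ≤ 0, so result = 1
  ((((Q → P) → Q) → Q) → P): 1 > 0, so result = 0
  (((((Q → P) → Q) → Q) → P) → P): 0 ≤ 0, so result = 1
  ((((((Q → P) → Q) → Q) → P) → P) → P): 1 > 0, so result = 0
Checking all 25 assignments confirms none give a value below 0.00.

0.00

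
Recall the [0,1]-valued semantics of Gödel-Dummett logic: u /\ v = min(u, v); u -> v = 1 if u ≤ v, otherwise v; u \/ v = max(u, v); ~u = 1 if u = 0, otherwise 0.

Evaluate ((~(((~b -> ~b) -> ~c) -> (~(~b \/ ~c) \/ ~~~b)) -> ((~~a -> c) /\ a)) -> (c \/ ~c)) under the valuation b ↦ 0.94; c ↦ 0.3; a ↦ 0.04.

0.30

~b: Gödel ¬ of 0.94 = 0 (operand ≠ 0)
~b: Gödel ¬ of 0.94 = 0 (operand ≠ 0)
(~b -> ~b): 0 ≤ 0, so result = 1
~c: Gödel ¬ of 0.3 = 0 (operand ≠ 0)
((~b -> ~b) -> ~c): 1 > 0, so result = 0
~b: Gödel ¬ of 0.94 = 0 (operand ≠ 0)
~c: Gödel ¬ of 0.3 = 0 (operand ≠ 0)
(~b \/ ~c) = max(0, 0) = 0
~(~b \/ ~c): Gödel ¬ of 0 = 1 (operand is 0)
~b: Gödel ¬ of 0.94 = 0 (operand ≠ 0)
~~b: Gödel ¬ of 0 = 1 (operand is 0)
~~~b: Gödel ¬ of 1 = 0 (operand ≠ 0)
(~(~b \/ ~c) \/ ~~~b) = max(1, 0) = 1
(((~b -> ~b) -> ~c) -> (~(~b \/ ~c) \/ ~~~b)): 0 ≤ 1, so result = 1
~(((~b -> ~b) -> ~c) -> (~(~b \/ ~c) \/ ~~~b)): Gödel ¬ of 1 = 0 (operand ≠ 0)
~a: Gödel ¬ of 0.04 = 0 (operand ≠ 0)
~~a: Gödel ¬ of 0 = 1 (operand is 0)
(~~a -> c): 1 > 0.3, so result = 0.3
((~~a -> c) /\ a) = min(0.3, 0.04) = 0.04
(~(((~b -> ~b) -> ~c) -> (~(~b \/ ~c) \/ ~~~b)) -> ((~~a -> c) /\ a)): 0 ≤ 0.04, so result = 1
~c: Gödel ¬ of 0.3 = 0 (operand ≠ 0)
(c \/ ~c) = max(0.3, 0) = 0.3
((~(((~b -> ~b) -> ~c) -> (~(~b \/ ~c) \/ ~~~b)) -> ((~~a -> c) /\ a)) -> (c \/ ~c)): 1 > 0.3, so result = 0.3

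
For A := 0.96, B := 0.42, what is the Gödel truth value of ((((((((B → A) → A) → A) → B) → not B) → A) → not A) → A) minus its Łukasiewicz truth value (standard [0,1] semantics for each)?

0.00

Gödel evaluation:
  (B → A): 0.42 ≤ 0.96, so result = 1
  ((B → A) → A): 1 > 0.96, so result = 0.96
  (((B → A) → A) → A): 0.96 ≤ 0.96, so result = 1
  ((((B → A) → A) → A) → B): 1 > 0.42, so result = 0.42
  not B: Gödel ¬ of 0.42 = 0 (operand ≠ 0)
  (((((B → A) → A) → A) → B) → not B): 0.42 > 0, so result = 0
  ((((((B → A) → A) → A) → B) → not B) → A): 0 ≤ 0.96, so result = 1
  not A: Gödel ¬ of 0.96 = 0 (operand ≠ 0)
  (((((((B → A) → A) → A) → B) → not B) → A) → not A): 1 > 0, so result = 0
  ((((((((B → A) → A) → A) → B) → not B) → A) → not A) → A): 0 ≤ 0.96, so result = 1
  Gödel value = 1
Łukasiewicz evaluation:
  (B → A): min(1, 1 − 0.42 + 0.96) = 1
  ((B → A) → A): min(1, 1 − 1 + 0.96) = 0.96
  (((B → A) → A) → A): min(1, 1 − 0.96 + 0.96) = 1
  ((((B → A) → A) → A) → B): min(1, 1 − 1 + 0.42) = 0.42
  not B: Łukasiewicz ¬ gives 1 − 0.42 = 0.58
  (((((B → A) → A) → A) → B) → not B): min(1, 1 − 0.42 + 0.58) = 1
  ((((((B → A) → A) → A) → B) → not B) → A): min(1, 1 − 1 + 0.96) = 0.96
  not A: Łukasiewicz ¬ gives 1 − 0.96 = 0.04
  (((((((B → A) → A) → A) → B) → not B) → A) → not A): min(1, 1 − 0.96 + 0.04) = 0.08
  ((((((((B → A) → A) → A) → B) → not B) → A) → not A) → A): min(1, 1 − 0.08 + 0.96) = 1
  Łukasiewicz value = 1
Difference: 1 − 1 = 0.00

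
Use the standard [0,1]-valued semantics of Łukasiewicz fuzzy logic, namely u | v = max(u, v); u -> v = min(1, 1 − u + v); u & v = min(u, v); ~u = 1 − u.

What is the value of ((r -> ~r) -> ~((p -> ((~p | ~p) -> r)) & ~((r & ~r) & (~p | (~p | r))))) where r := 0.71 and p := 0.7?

~r: Łukasiewicz ¬ gives 1 − 0.71 = 0.29
(r -> ~r): min(1, 1 − 0.71 + 0.29) = 0.58
~p: Łukasiewicz ¬ gives 1 − 0.7 = 0.3
~p: Łukasiewicz ¬ gives 1 − 0.7 = 0.3
(~p | ~p) = max(0.3, 0.3) = 0.3
((~p | ~p) -> r): min(1, 1 − 0.3 + 0.71) = 1
(p -> ((~p | ~p) -> r)): min(1, 1 − 0.7 + 1) = 1
~r: Łukasiewicz ¬ gives 1 − 0.71 = 0.29
(r & ~r) = min(0.71, 0.29) = 0.29
~p: Łukasiewicz ¬ gives 1 − 0.7 = 0.3
~p: Łukasiewicz ¬ gives 1 − 0.7 = 0.3
(~p | r) = max(0.3, 0.71) = 0.71
(~p | (~p | r)) = max(0.3, 0.71) = 0.71
((r & ~r) & (~p | (~p | r))) = min(0.29, 0.71) = 0.29
~((r & ~r) & (~p | (~p | r))): Łukasiewicz ¬ gives 1 − 0.29 = 0.71
((p -> ((~p | ~p) -> r)) & ~((r & ~r) & (~p | (~p | r)))) = min(1, 0.71) = 0.71
~((p -> ((~p | ~p) -> r)) & ~((r & ~r) & (~p | (~p | r)))): Łukasiewicz ¬ gives 1 − 0.71 = 0.29
((r -> ~r) -> ~((p -> ((~p | ~p) -> r)) & ~((r & ~r) & (~p | (~p | r))))): min(1, 1 − 0.58 + 0.29) = 0.71

0.71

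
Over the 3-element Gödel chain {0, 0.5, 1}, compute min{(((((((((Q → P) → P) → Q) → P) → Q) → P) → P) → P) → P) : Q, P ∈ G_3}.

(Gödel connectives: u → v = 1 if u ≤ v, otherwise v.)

The minimum is attained at Q = 0, P = 0.5:
  (Q → P): 0 ≤ 0.5, so result = 1
  ((Q → P) → P): 1 > 0.5, so result = 0.5
  (((Q → P) → P) → Q): 0.5 > 0, so result = 0
  ((((Q → P) → P) → Q) → P): 0 ≤ 0.5, so result = 1
  (((((Q → P) → P) → Q) → P) → Q): 1 > 0, so result = 0
  ((((((Q → P) → P) → Q) → P) → Q) → P): 0 ≤ 0.5, so result = 1
  (((((((Q → P) → P) → Q) → P) → Q) → P) → P): 1 > 0.5, so result = 0.5
  ((((((((Q → P) → P) → Q) → P) → Q) → P) → P) → P): 0.5 ≤ 0.5, so result = 1
  (((((((((Q → P) → P) → Q) → P) → Q) → P) → P) → P) → P): 1 > 0.5, so result = 0.5
Checking all 9 assignments confirms none give a value below 0.50.

0.50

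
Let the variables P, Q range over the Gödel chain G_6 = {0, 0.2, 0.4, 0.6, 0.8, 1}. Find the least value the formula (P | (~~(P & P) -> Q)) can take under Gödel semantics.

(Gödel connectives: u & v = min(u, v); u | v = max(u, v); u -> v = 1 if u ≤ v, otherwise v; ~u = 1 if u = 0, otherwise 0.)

The minimum is attained at P = 0.2, Q = 0:
  (P & P) = min(0.2, 0.2) = 0.2
  ~(P & P): Gödel ¬ of 0.2 = 0 (operand ≠ 0)
  ~~(P & P): Gödel ¬ of 0 = 1 (operand is 0)
  (~~(P & P) -> Q): 1 > 0, so result = 0
  (P | (~~(P & P) -> Q)) = max(0.2, 0) = 0.2
Checking all 36 assignments confirms none give a value below 0.20.

0.20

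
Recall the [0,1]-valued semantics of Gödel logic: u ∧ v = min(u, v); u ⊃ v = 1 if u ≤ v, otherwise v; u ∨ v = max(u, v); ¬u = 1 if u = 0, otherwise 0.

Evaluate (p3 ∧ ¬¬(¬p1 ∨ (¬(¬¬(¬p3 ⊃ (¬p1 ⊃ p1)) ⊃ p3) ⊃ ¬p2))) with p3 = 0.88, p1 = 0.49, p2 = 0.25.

0.88

¬p1: Gödel ¬ of 0.49 = 0 (operand ≠ 0)
¬p3: Gödel ¬ of 0.88 = 0 (operand ≠ 0)
¬p1: Gödel ¬ of 0.49 = 0 (operand ≠ 0)
(¬p1 ⊃ p1): 0 ≤ 0.49, so result = 1
(¬p3 ⊃ (¬p1 ⊃ p1)): 0 ≤ 1, so result = 1
¬(¬p3 ⊃ (¬p1 ⊃ p1)): Gödel ¬ of 1 = 0 (operand ≠ 0)
¬¬(¬p3 ⊃ (¬p1 ⊃ p1)): Gödel ¬ of 0 = 1 (operand is 0)
(¬¬(¬p3 ⊃ (¬p1 ⊃ p1)) ⊃ p3): 1 > 0.88, so result = 0.88
¬(¬¬(¬p3 ⊃ (¬p1 ⊃ p1)) ⊃ p3): Gödel ¬ of 0.88 = 0 (operand ≠ 0)
¬p2: Gödel ¬ of 0.25 = 0 (operand ≠ 0)
(¬(¬¬(¬p3 ⊃ (¬p1 ⊃ p1)) ⊃ p3) ⊃ ¬p2): 0 ≤ 0, so result = 1
(¬p1 ∨ (¬(¬¬(¬p3 ⊃ (¬p1 ⊃ p1)) ⊃ p3) ⊃ ¬p2)) = max(0, 1) = 1
¬(¬p1 ∨ (¬(¬¬(¬p3 ⊃ (¬p1 ⊃ p1)) ⊃ p3) ⊃ ¬p2)): Gödel ¬ of 1 = 0 (operand ≠ 0)
¬¬(¬p1 ∨ (¬(¬¬(¬p3 ⊃ (¬p1 ⊃ p1)) ⊃ p3) ⊃ ¬p2)): Gödel ¬ of 0 = 1 (operand is 0)
(p3 ∧ ¬¬(¬p1 ∨ (¬(¬¬(¬p3 ⊃ (¬p1 ⊃ p1)) ⊃ p3) ⊃ ¬p2))) = min(0.88, 1) = 0.88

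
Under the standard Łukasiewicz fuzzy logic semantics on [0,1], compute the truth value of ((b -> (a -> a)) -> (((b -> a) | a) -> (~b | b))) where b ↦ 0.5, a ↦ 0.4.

(a -> a): min(1, 1 − 0.4 + 0.4) = 1
(b -> (a -> a)): min(1, 1 − 0.5 + 1) = 1
(b -> a): min(1, 1 − 0.5 + 0.4) = 0.9
((b -> a) | a) = max(0.9, 0.4) = 0.9
~b: Łukasiewicz ¬ gives 1 − 0.5 = 0.5
(~b | b) = max(0.5, 0.5) = 0.5
(((b -> a) | a) -> (~b | b)): min(1, 1 − 0.9 + 0.5) = 0.6
((b -> (a -> a)) -> (((b -> a) | a) -> (~b | b))): min(1, 1 − 1 + 0.6) = 0.6

0.60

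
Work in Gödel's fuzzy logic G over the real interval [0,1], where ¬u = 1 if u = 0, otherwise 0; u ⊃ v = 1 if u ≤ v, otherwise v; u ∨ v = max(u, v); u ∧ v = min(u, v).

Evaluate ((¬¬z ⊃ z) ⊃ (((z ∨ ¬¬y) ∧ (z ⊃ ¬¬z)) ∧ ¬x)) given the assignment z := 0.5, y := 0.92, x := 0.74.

¬z: Gödel ¬ of 0.5 = 0 (operand ≠ 0)
¬¬z: Gödel ¬ of 0 = 1 (operand is 0)
(¬¬z ⊃ z): 1 > 0.5, so result = 0.5
¬y: Gödel ¬ of 0.92 = 0 (operand ≠ 0)
¬¬y: Gödel ¬ of 0 = 1 (operand is 0)
(z ∨ ¬¬y) = max(0.5, 1) = 1
¬z: Gödel ¬ of 0.5 = 0 (operand ≠ 0)
¬¬z: Gödel ¬ of 0 = 1 (operand is 0)
(z ⊃ ¬¬z): 0.5 ≤ 1, so result = 1
((z ∨ ¬¬y) ∧ (z ⊃ ¬¬z)) = min(1, 1) = 1
¬x: Gödel ¬ of 0.74 = 0 (operand ≠ 0)
(((z ∨ ¬¬y) ∧ (z ⊃ ¬¬z)) ∧ ¬x) = min(1, 0) = 0
((¬¬z ⊃ z) ⊃ (((z ∨ ¬¬y) ∧ (z ⊃ ¬¬z)) ∧ ¬x)): 0.5 > 0, so result = 0

0.00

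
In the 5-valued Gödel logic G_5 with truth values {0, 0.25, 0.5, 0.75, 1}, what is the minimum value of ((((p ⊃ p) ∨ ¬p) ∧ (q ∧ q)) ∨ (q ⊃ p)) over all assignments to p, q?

0.25

The minimum is attained at p = 0, q = 0.25:
  (p ⊃ p): 0 ≤ 0, so result = 1
  ¬p: Gödel ¬ of 0 = 1 (operand is 0)
  ((p ⊃ p) ∨ ¬p) = max(1, 1) = 1
  (q ∧ q) = min(0.25, 0.25) = 0.25
  (((p ⊃ p) ∨ ¬p) ∧ (q ∧ q)) = min(1, 0.25) = 0.25
  (q ⊃ p): 0.25 > 0, so result = 0
  ((((p ⊃ p) ∨ ¬p) ∧ (q ∧ q)) ∨ (q ⊃ p)) = max(0.25, 0) = 0.25
Checking all 25 assignments confirms none give a value below 0.25.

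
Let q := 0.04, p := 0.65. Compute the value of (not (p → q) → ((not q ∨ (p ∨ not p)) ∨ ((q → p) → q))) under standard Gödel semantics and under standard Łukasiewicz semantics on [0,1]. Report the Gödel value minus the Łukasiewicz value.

Gödel evaluation:
  (p → q): 0.65 > 0.04, so result = 0.04
  not (p → q): Gödel ¬ of 0.04 = 0 (operand ≠ 0)
  not q: Gödel ¬ of 0.04 = 0 (operand ≠ 0)
  not p: Gödel ¬ of 0.65 = 0 (operand ≠ 0)
  (p ∨ not p) = max(0.65, 0) = 0.65
  (not q ∨ (p ∨ not p)) = max(0, 0.65) = 0.65
  (q → p): 0.04 ≤ 0.65, so result = 1
  ((q → p) → q): 1 > 0.04, so result = 0.04
  ((not q ∨ (p ∨ not p)) ∨ ((q → p) → q)) = max(0.65, 0.04) = 0.65
  (not (p → q) → ((not q ∨ (p ∨ not p)) ∨ ((q → p) → q))): 0 ≤ 0.65, so result = 1
  Gödel value = 1
Łukasiewicz evaluation:
  (p → q): min(1, 1 − 0.65 + 0.04) = 0.39
  not (p → q): Łukasiewicz ¬ gives 1 − 0.39 = 0.61
  not q: Łukasiewicz ¬ gives 1 − 0.04 = 0.96
  not p: Łukasiewicz ¬ gives 1 − 0.65 = 0.35
  (p ∨ not p) = max(0.65, 0.35) = 0.65
  (not q ∨ (p ∨ not p)) = max(0.96, 0.65) = 0.96
  (q → p): min(1, 1 − 0.04 + 0.65) = 1
  ((q → p) → q): min(1, 1 − 1 + 0.04) = 0.04
  ((not q ∨ (p ∨ not p)) ∨ ((q → p) → q)) = max(0.96, 0.04) = 0.96
  (not (p → q) → ((not q ∨ (p ∨ not p)) ∨ ((q → p) → q))): min(1, 1 − 0.61 + 0.96) = 1
  Łukasiewicz value = 1
Difference: 1 − 1 = 0.00

0.00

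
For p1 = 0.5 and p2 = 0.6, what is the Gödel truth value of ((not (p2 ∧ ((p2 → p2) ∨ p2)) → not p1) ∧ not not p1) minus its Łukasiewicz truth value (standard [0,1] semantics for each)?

0.50

Gödel evaluation:
  (p2 → p2): 0.6 ≤ 0.6, so result = 1
  ((p2 → p2) ∨ p2) = max(1, 0.6) = 1
  (p2 ∧ ((p2 → p2) ∨ p2)) = min(0.6, 1) = 0.6
  not (p2 ∧ ((p2 → p2) ∨ p2)): Gödel ¬ of 0.6 = 0 (operand ≠ 0)
  not p1: Gödel ¬ of 0.5 = 0 (operand ≠ 0)
  (not (p2 ∧ ((p2 → p2) ∨ p2)) → not p1): 0 ≤ 0, so result = 1
  not p1: Gödel ¬ of 0.5 = 0 (operand ≠ 0)
  not not p1: Gödel ¬ of 0 = 1 (operand is 0)
  ((not (p2 ∧ ((p2 → p2) ∨ p2)) → not p1) ∧ not not p1) = min(1, 1) = 1
  Gödel value = 1
Łukasiewicz evaluation:
  (p2 → p2): min(1, 1 − 0.6 + 0.6) = 1
  ((p2 → p2) ∨ p2) = max(1, 0.6) = 1
  (p2 ∧ ((p2 → p2) ∨ p2)) = min(0.6, 1) = 0.6
  not (p2 ∧ ((p2 → p2) ∨ p2)): Łukasiewicz ¬ gives 1 − 0.6 = 0.4
  not p1: Łukasiewicz ¬ gives 1 − 0.5 = 0.5
  (not (p2 ∧ ((p2 → p2) ∨ p2)) → not p1): min(1, 1 − 0.4 + 0.5) = 1
  not p1: Łukasiewicz ¬ gives 1 − 0.5 = 0.5
  not not p1: Łukasiewicz ¬ gives 1 − 0.5 = 0.5
  ((not (p2 ∧ ((p2 → p2) ∨ p2)) → not p1) ∧ not not p1) = min(1, 0.5) = 0.5
  Łukasiewicz value = 0.5
Difference: 1 − 0.5 = 0.50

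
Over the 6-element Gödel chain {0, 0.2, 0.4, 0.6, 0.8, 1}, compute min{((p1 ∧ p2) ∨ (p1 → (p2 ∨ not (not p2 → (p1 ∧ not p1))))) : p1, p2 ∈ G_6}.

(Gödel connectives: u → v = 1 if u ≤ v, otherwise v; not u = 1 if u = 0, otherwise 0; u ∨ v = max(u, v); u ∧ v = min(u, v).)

0.20

The minimum is attained at p1 = 0.4, p2 = 0.2:
  (p1 ∧ p2) = min(0.4, 0.2) = 0.2
  not p2: Gödel ¬ of 0.2 = 0 (operand ≠ 0)
  not p1: Gödel ¬ of 0.4 = 0 (operand ≠ 0)
  (p1 ∧ not p1) = min(0.4, 0) = 0
  (not p2 → (p1 ∧ not p1)): 0 ≤ 0, so result = 1
  not (not p2 → (p1 ∧ not p1)): Gödel ¬ of 1 = 0 (operand ≠ 0)
  (p2 ∨ not (not p2 → (p1 ∧ not p1))) = max(0.2, 0) = 0.2
  (p1 → (p2 ∨ not (not p2 → (p1 ∧ not p1)))): 0.4 > 0.2, so result = 0.2
  ((p1 ∧ p2) ∨ (p1 → (p2 ∨ not (not p2 → (p1 ∧ not p1))))) = max(0.2, 0.2) = 0.2
Checking all 36 assignments confirms none give a value below 0.20.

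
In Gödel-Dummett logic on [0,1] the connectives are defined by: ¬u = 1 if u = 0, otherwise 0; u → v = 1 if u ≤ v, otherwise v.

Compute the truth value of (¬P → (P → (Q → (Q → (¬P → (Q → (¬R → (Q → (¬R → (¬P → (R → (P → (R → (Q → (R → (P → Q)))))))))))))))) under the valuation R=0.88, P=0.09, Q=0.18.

¬P: Gödel ¬ of 0.09 = 0 (operand ≠ 0)
¬P: Gödel ¬ of 0.09 = 0 (operand ≠ 0)
¬R: Gödel ¬ of 0.88 = 0 (operand ≠ 0)
¬R: Gödel ¬ of 0.88 = 0 (operand ≠ 0)
¬P: Gödel ¬ of 0.09 = 0 (operand ≠ 0)
(P → Q): 0.09 ≤ 0.18, so result = 1
(R → (P → Q)): 0.88 ≤ 1, so result = 1
(Q → (R → (P → Q))): 0.18 ≤ 1, so result = 1
(R → (Q → (R → (P → Q)))): 0.88 ≤ 1, so result = 1
(P → (R → (Q → (R → (P → Q))))): 0.09 ≤ 1, so result = 1
(R → (P → (R → (Q → (R → (P → Q)))))): 0.88 ≤ 1, so result = 1
(¬P → (R → (P → (R → (Q → (R → (P → Q))))))): 0 ≤ 1, so result = 1
(¬R → (¬P → (R → (P → (R → (Q → (R → (P → Q)))))))): 0 ≤ 1, so result = 1
(Q → (¬R → (¬P → (R → (P → (R → (Q → (R → (P → Q))))))))): 0.18 ≤ 1, so result = 1
(¬R → (Q → (¬R → (¬P → (R → (P → (R → (Q → (R → (P → Q)))))))))): 0 ≤ 1, so result = 1
(Q → (¬R → (Q → (¬R → (¬P → (R → (P → (R → (Q → (R → (P → Q))))))))))): 0.18 ≤ 1, so result = 1
(¬P → (Q → (¬R → (Q → (¬R → (¬P → (R → (P → (R → (Q → (R → (P → Q)))))))))))): 0 ≤ 1, so result = 1
(Q → (¬P → (Q → (¬R → (Q → (¬R → (¬P → (R → (P → (R → (Q → (R → (P → Q))))))))))))): 0.18 ≤ 1, so result = 1
(Q → (Q → (¬P → (Q → (¬R → (Q → (¬R → (¬P → (R → (P → (R → (Q → (R → (P → Q)))))))))))))): 0.18 ≤ 1, so result = 1
(P → (Q → (Q → (¬P → (Q → (¬R → (Q → (¬R → (¬P → (R → (P → (R → (Q → (R → (P → Q))))))))))))))): 0.09 ≤ 1, so result = 1
(¬P → (P → (Q → (Q → (¬P → (Q → (¬R → (Q → (¬R → (¬P → (R → (P → (R → (Q → (R → (P → Q)))))))))))))))): 0 ≤ 1, so result = 1

1.00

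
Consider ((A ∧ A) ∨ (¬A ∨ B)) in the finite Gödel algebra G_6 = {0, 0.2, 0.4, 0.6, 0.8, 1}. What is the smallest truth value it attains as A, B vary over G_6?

0.20

The minimum is attained at A = 0.2, B = 0:
  (A ∧ A) = min(0.2, 0.2) = 0.2
  ¬A: Gödel ¬ of 0.2 = 0 (operand ≠ 0)
  (¬A ∨ B) = max(0, 0) = 0
  ((A ∧ A) ∨ (¬A ∨ B)) = max(0.2, 0) = 0.2
Checking all 36 assignments confirms none give a value below 0.20.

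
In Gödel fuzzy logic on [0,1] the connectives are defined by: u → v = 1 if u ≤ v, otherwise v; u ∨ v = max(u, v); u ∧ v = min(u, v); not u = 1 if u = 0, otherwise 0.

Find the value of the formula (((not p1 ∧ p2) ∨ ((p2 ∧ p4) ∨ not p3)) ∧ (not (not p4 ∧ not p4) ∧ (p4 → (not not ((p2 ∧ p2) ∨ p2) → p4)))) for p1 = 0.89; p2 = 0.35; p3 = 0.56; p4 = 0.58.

not p1: Gödel ¬ of 0.89 = 0 (operand ≠ 0)
(not p1 ∧ p2) = min(0, 0.35) = 0
(p2 ∧ p4) = min(0.35, 0.58) = 0.35
not p3: Gödel ¬ of 0.56 = 0 (operand ≠ 0)
((p2 ∧ p4) ∨ not p3) = max(0.35, 0) = 0.35
((not p1 ∧ p2) ∨ ((p2 ∧ p4) ∨ not p3)) = max(0, 0.35) = 0.35
not p4: Gödel ¬ of 0.58 = 0 (operand ≠ 0)
not p4: Gödel ¬ of 0.58 = 0 (operand ≠ 0)
(not p4 ∧ not p4) = min(0, 0) = 0
not (not p4 ∧ not p4): Gödel ¬ of 0 = 1 (operand is 0)
(p2 ∧ p2) = min(0.35, 0.35) = 0.35
((p2 ∧ p2) ∨ p2) = max(0.35, 0.35) = 0.35
not ((p2 ∧ p2) ∨ p2): Gödel ¬ of 0.35 = 0 (operand ≠ 0)
not not ((p2 ∧ p2) ∨ p2): Gödel ¬ of 0 = 1 (operand is 0)
(not not ((p2 ∧ p2) ∨ p2) → p4): 1 > 0.58, so result = 0.58
(p4 → (not not ((p2 ∧ p2) ∨ p2) → p4)): 0.58 ≤ 0.58, so result = 1
(not (not p4 ∧ not p4) ∧ (p4 → (not not ((p2 ∧ p2) ∨ p2) → p4))) = min(1, 1) = 1
(((not p1 ∧ p2) ∨ ((p2 ∧ p4) ∨ not p3)) ∧ (not (not p4 ∧ not p4) ∧ (p4 → (not not ((p2 ∧ p2) ∨ p2) → p4)))) = min(0.35, 1) = 0.35

0.35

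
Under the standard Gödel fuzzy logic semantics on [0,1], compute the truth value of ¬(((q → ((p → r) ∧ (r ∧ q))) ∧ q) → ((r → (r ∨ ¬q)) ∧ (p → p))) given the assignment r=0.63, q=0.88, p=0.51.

(p → r): 0.51 ≤ 0.63, so result = 1
(r ∧ q) = min(0.63, 0.88) = 0.63
((p → r) ∧ (r ∧ q)) = min(1, 0.63) = 0.63
(q → ((p → r) ∧ (r ∧ q))): 0.88 > 0.63, so result = 0.63
((q → ((p → r) ∧ (r ∧ q))) ∧ q) = min(0.63, 0.88) = 0.63
¬q: Gödel ¬ of 0.88 = 0 (operand ≠ 0)
(r ∨ ¬q) = max(0.63, 0) = 0.63
(r → (r ∨ ¬q)): 0.63 ≤ 0.63, so result = 1
(p → p): 0.51 ≤ 0.51, so result = 1
((r → (r ∨ ¬q)) ∧ (p → p)) = min(1, 1) = 1
(((q → ((p → r) ∧ (r ∧ q))) ∧ q) → ((r → (r ∨ ¬q)) ∧ (p → p))): 0.63 ≤ 1, so result = 1
¬(((q → ((p → r) ∧ (r ∧ q))) ∧ q) → ((r → (r ∨ ¬q)) ∧ (p → p))): Gödel ¬ of 1 = 0 (operand ≠ 0)

0.00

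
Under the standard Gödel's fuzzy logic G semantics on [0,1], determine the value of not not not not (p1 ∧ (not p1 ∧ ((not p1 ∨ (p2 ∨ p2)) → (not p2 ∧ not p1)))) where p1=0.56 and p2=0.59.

not p1: Gödel ¬ of 0.56 = 0 (operand ≠ 0)
not p1: Gödel ¬ of 0.56 = 0 (operand ≠ 0)
(p2 ∨ p2) = max(0.59, 0.59) = 0.59
(not p1 ∨ (p2 ∨ p2)) = max(0, 0.59) = 0.59
not p2: Gödel ¬ of 0.59 = 0 (operand ≠ 0)
not p1: Gödel ¬ of 0.56 = 0 (operand ≠ 0)
(not p2 ∧ not p1) = min(0, 0) = 0
((not p1 ∨ (p2 ∨ p2)) → (not p2 ∧ not p1)): 0.59 > 0, so result = 0
(not p1 ∧ ((not p1 ∨ (p2 ∨ p2)) → (not p2 ∧ not p1))) = min(0, 0) = 0
(p1 ∧ (not p1 ∧ ((not p1 ∨ (p2 ∨ p2)) → (not p2 ∧ not p1)))) = min(0.56, 0) = 0
not (p1 ∧ (not p1 ∧ ((not p1 ∨ (p2 ∨ p2)) → (not p2 ∧ not p1)))): Gödel ¬ of 0 = 1 (operand is 0)
not not (p1 ∧ (not p1 ∧ ((not p1 ∨ (p2 ∨ p2)) → (not p2 ∧ not p1)))): Gödel ¬ of 1 = 0 (operand ≠ 0)
not not not (p1 ∧ (not p1 ∧ ((not p1 ∨ (p2 ∨ p2)) → (not p2 ∧ not p1)))): Gödel ¬ of 0 = 1 (operand is 0)
not not not not (p1 ∧ (not p1 ∧ ((not p1 ∨ (p2 ∨ p2)) → (not p2 ∧ not p1)))): Gödel ¬ of 1 = 0 (operand ≠ 0)

0.00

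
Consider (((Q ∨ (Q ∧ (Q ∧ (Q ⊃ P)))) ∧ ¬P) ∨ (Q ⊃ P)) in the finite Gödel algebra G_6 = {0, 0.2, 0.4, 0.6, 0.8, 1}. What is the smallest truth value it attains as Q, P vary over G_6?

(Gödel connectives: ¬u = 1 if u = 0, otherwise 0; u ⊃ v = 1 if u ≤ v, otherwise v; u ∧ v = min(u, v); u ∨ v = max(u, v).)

0.20

The minimum is attained at Q = 0.2, P = 0:
  (Q ⊃ P): 0.2 > 0, so result = 0
  (Q ∧ (Q ⊃ P)) = min(0.2, 0) = 0
  (Q ∧ (Q ∧ (Q ⊃ P))) = min(0.2, 0) = 0
  (Q ∨ (Q ∧ (Q ∧ (Q ⊃ P)))) = max(0.2, 0) = 0.2
  ¬P: Gödel ¬ of 0 = 1 (operand is 0)
  ((Q ∨ (Q ∧ (Q ∧ (Q ⊃ P)))) ∧ ¬P) = min(0.2, 1) = 0.2
  (Q ⊃ P): 0.2 > 0, so result = 0
  (((Q ∨ (Q ∧ (Q ∧ (Q ⊃ P)))) ∧ ¬P) ∨ (Q ⊃ P)) = max(0.2, 0) = 0.2
Checking all 36 assignments confirms none give a value below 0.20.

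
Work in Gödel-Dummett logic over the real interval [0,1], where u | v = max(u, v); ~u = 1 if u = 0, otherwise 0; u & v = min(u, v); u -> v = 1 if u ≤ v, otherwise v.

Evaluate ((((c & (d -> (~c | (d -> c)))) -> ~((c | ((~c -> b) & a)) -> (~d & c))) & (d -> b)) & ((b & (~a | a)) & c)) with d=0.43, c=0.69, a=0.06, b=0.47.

~c: Gödel ¬ of 0.69 = 0 (operand ≠ 0)
(d -> c): 0.43 ≤ 0.69, so result = 1
(~c | (d -> c)) = max(0, 1) = 1
(d -> (~c | (d -> c))): 0.43 ≤ 1, so result = 1
(c & (d -> (~c | (d -> c)))) = min(0.69, 1) = 0.69
~c: Gödel ¬ of 0.69 = 0 (operand ≠ 0)
(~c -> b): 0 ≤ 0.47, so result = 1
((~c -> b) & a) = min(1, 0.06) = 0.06
(c | ((~c -> b) & a)) = max(0.69, 0.06) = 0.69
~d: Gödel ¬ of 0.43 = 0 (operand ≠ 0)
(~d & c) = min(0, 0.69) = 0
((c | ((~c -> b) & a)) -> (~d & c)): 0.69 > 0, so result = 0
~((c | ((~c -> b) & a)) -> (~d & c)): Gödel ¬ of 0 = 1 (operand is 0)
((c & (d -> (~c | (d -> c)))) -> ~((c | ((~c -> b) & a)) -> (~d & c))): 0.69 ≤ 1, so result = 1
(d -> b): 0.43 ≤ 0.47, so result = 1
(((c & (d -> (~c | (d -> c)))) -> ~((c | ((~c -> b) & a)) -> (~d & c))) & (d -> b)) = min(1, 1) = 1
~a: Gödel ¬ of 0.06 = 0 (operand ≠ 0)
(~a | a) = max(0, 0.06) = 0.06
(b & (~a | a)) = min(0.47, 0.06) = 0.06
((b & (~a | a)) & c) = min(0.06, 0.69) = 0.06
((((c & (d -> (~c | (d -> c)))) -> ~((c | ((~c -> b) & a)) -> (~d & c))) & (d -> b)) & ((b & (~a | a)) & c)) = min(1, 0.06) = 0.06

0.06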